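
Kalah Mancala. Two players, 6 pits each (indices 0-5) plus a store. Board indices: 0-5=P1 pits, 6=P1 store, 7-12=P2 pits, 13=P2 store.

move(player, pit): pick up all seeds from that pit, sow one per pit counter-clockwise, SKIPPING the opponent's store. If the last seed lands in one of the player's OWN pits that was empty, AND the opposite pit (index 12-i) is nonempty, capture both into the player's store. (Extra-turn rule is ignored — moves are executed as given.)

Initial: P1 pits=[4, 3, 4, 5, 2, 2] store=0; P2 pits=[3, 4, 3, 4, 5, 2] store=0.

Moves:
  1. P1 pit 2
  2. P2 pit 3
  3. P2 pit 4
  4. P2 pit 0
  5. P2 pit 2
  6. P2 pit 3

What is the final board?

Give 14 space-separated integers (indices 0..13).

Answer: 6 4 0 7 3 3 1 0 5 0 0 2 5 5

Derivation:
Move 1: P1 pit2 -> P1=[4,3,0,6,3,3](1) P2=[3,4,3,4,5,2](0)
Move 2: P2 pit3 -> P1=[5,3,0,6,3,3](1) P2=[3,4,3,0,6,3](1)
Move 3: P2 pit4 -> P1=[6,4,1,7,3,3](1) P2=[3,4,3,0,0,4](2)
Move 4: P2 pit0 -> P1=[6,4,0,7,3,3](1) P2=[0,5,4,0,0,4](4)
Move 5: P2 pit2 -> P1=[6,4,0,7,3,3](1) P2=[0,5,0,1,1,5](5)
Move 6: P2 pit3 -> P1=[6,4,0,7,3,3](1) P2=[0,5,0,0,2,5](5)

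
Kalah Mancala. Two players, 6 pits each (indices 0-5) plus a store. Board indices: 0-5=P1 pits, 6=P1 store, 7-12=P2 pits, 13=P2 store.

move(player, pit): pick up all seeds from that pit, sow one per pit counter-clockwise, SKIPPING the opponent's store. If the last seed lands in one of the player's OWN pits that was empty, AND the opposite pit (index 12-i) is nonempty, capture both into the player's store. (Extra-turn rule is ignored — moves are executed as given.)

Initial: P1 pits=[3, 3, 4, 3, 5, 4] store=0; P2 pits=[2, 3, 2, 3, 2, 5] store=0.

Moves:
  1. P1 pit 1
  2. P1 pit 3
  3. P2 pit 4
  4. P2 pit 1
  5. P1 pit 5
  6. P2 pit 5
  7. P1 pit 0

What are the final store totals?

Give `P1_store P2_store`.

Answer: 2 2

Derivation:
Move 1: P1 pit1 -> P1=[3,0,5,4,6,4](0) P2=[2,3,2,3,2,5](0)
Move 2: P1 pit3 -> P1=[3,0,5,0,7,5](1) P2=[3,3,2,3,2,5](0)
Move 3: P2 pit4 -> P1=[3,0,5,0,7,5](1) P2=[3,3,2,3,0,6](1)
Move 4: P2 pit1 -> P1=[3,0,5,0,7,5](1) P2=[3,0,3,4,1,6](1)
Move 5: P1 pit5 -> P1=[3,0,5,0,7,0](2) P2=[4,1,4,5,1,6](1)
Move 6: P2 pit5 -> P1=[4,1,6,1,8,0](2) P2=[4,1,4,5,1,0](2)
Move 7: P1 pit0 -> P1=[0,2,7,2,9,0](2) P2=[4,1,4,5,1,0](2)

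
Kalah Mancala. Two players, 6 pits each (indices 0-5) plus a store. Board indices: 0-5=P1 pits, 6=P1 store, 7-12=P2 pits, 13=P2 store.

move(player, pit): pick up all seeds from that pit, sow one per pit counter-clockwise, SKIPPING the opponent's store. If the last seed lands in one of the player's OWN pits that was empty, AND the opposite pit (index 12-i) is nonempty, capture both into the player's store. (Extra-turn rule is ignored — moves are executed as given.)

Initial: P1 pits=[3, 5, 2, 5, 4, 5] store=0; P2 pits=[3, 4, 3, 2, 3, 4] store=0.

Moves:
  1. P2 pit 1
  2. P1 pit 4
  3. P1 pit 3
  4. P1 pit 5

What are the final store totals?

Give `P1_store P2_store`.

Answer: 3 0

Derivation:
Move 1: P2 pit1 -> P1=[3,5,2,5,4,5](0) P2=[3,0,4,3,4,5](0)
Move 2: P1 pit4 -> P1=[3,5,2,5,0,6](1) P2=[4,1,4,3,4,5](0)
Move 3: P1 pit3 -> P1=[3,5,2,0,1,7](2) P2=[5,2,4,3,4,5](0)
Move 4: P1 pit5 -> P1=[3,5,2,0,1,0](3) P2=[6,3,5,4,5,6](0)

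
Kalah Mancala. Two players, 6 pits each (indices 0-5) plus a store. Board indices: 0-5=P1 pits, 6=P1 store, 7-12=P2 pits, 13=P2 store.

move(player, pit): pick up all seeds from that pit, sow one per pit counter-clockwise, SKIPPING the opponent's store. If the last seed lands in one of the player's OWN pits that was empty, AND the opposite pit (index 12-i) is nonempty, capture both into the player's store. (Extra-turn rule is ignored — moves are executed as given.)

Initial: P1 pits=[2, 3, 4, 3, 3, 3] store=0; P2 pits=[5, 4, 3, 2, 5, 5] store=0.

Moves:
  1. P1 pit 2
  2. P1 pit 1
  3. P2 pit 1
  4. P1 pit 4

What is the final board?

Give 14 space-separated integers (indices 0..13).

Move 1: P1 pit2 -> P1=[2,3,0,4,4,4](1) P2=[5,4,3,2,5,5](0)
Move 2: P1 pit1 -> P1=[2,0,1,5,5,4](1) P2=[5,4,3,2,5,5](0)
Move 3: P2 pit1 -> P1=[2,0,1,5,5,4](1) P2=[5,0,4,3,6,6](0)
Move 4: P1 pit4 -> P1=[2,0,1,5,0,5](2) P2=[6,1,5,3,6,6](0)

Answer: 2 0 1 5 0 5 2 6 1 5 3 6 6 0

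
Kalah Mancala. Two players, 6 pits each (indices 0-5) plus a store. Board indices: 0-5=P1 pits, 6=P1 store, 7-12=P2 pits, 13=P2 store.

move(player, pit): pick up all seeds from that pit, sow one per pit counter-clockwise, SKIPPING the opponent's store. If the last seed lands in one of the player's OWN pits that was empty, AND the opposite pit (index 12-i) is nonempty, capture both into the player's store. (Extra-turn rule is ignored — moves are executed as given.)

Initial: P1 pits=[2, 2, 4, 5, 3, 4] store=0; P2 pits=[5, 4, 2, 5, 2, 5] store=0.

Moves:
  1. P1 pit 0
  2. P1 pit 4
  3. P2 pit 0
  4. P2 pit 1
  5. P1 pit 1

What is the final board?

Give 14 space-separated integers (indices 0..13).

Answer: 0 0 6 6 1 5 1 0 0 4 7 4 7 2

Derivation:
Move 1: P1 pit0 -> P1=[0,3,5,5,3,4](0) P2=[5,4,2,5,2,5](0)
Move 2: P1 pit4 -> P1=[0,3,5,5,0,5](1) P2=[6,4,2,5,2,5](0)
Move 3: P2 pit0 -> P1=[0,3,5,5,0,5](1) P2=[0,5,3,6,3,6](1)
Move 4: P2 pit1 -> P1=[0,3,5,5,0,5](1) P2=[0,0,4,7,4,7](2)
Move 5: P1 pit1 -> P1=[0,0,6,6,1,5](1) P2=[0,0,4,7,4,7](2)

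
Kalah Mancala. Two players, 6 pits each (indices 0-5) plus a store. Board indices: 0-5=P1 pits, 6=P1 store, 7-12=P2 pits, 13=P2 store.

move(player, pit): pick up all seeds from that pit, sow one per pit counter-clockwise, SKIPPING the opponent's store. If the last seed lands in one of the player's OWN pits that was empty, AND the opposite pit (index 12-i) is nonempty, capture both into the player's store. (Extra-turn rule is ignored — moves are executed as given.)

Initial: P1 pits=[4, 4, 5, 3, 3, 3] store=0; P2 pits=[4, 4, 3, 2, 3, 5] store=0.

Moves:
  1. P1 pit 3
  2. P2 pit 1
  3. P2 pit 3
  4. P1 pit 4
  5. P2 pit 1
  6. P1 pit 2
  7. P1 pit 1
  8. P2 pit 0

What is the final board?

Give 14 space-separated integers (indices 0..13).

Answer: 4 0 1 2 2 7 3 0 1 6 1 6 8 2

Derivation:
Move 1: P1 pit3 -> P1=[4,4,5,0,4,4](1) P2=[4,4,3,2,3,5](0)
Move 2: P2 pit1 -> P1=[4,4,5,0,4,4](1) P2=[4,0,4,3,4,6](0)
Move 3: P2 pit3 -> P1=[4,4,5,0,4,4](1) P2=[4,0,4,0,5,7](1)
Move 4: P1 pit4 -> P1=[4,4,5,0,0,5](2) P2=[5,1,4,0,5,7](1)
Move 5: P2 pit1 -> P1=[4,4,5,0,0,5](2) P2=[5,0,5,0,5,7](1)
Move 6: P1 pit2 -> P1=[4,4,0,1,1,6](3) P2=[6,0,5,0,5,7](1)
Move 7: P1 pit1 -> P1=[4,0,1,2,2,7](3) P2=[6,0,5,0,5,7](1)
Move 8: P2 pit0 -> P1=[4,0,1,2,2,7](3) P2=[0,1,6,1,6,8](2)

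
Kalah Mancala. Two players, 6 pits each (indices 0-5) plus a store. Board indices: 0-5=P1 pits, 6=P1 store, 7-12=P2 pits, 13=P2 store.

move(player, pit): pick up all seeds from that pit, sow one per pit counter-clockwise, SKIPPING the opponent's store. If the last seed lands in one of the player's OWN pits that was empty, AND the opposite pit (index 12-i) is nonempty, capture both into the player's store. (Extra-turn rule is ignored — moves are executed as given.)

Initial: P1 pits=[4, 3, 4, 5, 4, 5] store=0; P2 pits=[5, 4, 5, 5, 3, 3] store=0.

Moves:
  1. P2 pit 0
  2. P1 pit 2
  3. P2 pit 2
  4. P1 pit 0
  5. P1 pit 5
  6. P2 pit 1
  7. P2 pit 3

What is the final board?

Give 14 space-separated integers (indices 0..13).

Move 1: P2 pit0 -> P1=[4,3,4,5,4,5](0) P2=[0,5,6,6,4,4](0)
Move 2: P1 pit2 -> P1=[4,3,0,6,5,6](1) P2=[0,5,6,6,4,4](0)
Move 3: P2 pit2 -> P1=[5,4,0,6,5,6](1) P2=[0,5,0,7,5,5](1)
Move 4: P1 pit0 -> P1=[0,5,1,7,6,7](1) P2=[0,5,0,7,5,5](1)
Move 5: P1 pit5 -> P1=[0,5,1,7,6,0](2) P2=[1,6,1,8,6,6](1)
Move 6: P2 pit1 -> P1=[1,5,1,7,6,0](2) P2=[1,0,2,9,7,7](2)
Move 7: P2 pit3 -> P1=[2,6,2,8,7,1](2) P2=[1,0,2,0,8,8](3)

Answer: 2 6 2 8 7 1 2 1 0 2 0 8 8 3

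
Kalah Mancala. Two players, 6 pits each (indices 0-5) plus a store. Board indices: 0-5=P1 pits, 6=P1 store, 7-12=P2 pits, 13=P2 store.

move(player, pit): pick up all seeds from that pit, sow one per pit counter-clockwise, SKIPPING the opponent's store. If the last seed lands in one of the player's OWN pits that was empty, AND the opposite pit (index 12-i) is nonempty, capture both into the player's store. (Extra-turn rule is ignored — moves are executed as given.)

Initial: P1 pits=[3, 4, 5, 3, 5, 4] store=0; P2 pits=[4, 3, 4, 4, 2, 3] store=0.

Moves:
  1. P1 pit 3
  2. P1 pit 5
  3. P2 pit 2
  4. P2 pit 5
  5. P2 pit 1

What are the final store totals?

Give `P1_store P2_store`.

Answer: 2 8

Derivation:
Move 1: P1 pit3 -> P1=[3,4,5,0,6,5](1) P2=[4,3,4,4,2,3](0)
Move 2: P1 pit5 -> P1=[3,4,5,0,6,0](2) P2=[5,4,5,5,2,3](0)
Move 3: P2 pit2 -> P1=[4,4,5,0,6,0](2) P2=[5,4,0,6,3,4](1)
Move 4: P2 pit5 -> P1=[5,5,6,0,6,0](2) P2=[5,4,0,6,3,0](2)
Move 5: P2 pit1 -> P1=[0,5,6,0,6,0](2) P2=[5,0,1,7,4,0](8)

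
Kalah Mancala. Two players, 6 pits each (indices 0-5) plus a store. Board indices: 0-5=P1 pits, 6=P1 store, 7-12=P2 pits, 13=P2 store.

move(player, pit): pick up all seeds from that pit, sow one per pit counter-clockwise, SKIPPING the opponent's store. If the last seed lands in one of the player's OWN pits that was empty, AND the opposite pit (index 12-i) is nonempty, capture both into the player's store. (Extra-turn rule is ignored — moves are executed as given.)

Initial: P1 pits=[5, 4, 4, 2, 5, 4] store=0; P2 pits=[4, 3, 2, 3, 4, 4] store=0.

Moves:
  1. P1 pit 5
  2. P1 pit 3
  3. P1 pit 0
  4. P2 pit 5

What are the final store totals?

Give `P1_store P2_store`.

Answer: 7 1

Derivation:
Move 1: P1 pit5 -> P1=[5,4,4,2,5,0](1) P2=[5,4,3,3,4,4](0)
Move 2: P1 pit3 -> P1=[5,4,4,0,6,0](7) P2=[0,4,3,3,4,4](0)
Move 3: P1 pit0 -> P1=[0,5,5,1,7,1](7) P2=[0,4,3,3,4,4](0)
Move 4: P2 pit5 -> P1=[1,6,6,1,7,1](7) P2=[0,4,3,3,4,0](1)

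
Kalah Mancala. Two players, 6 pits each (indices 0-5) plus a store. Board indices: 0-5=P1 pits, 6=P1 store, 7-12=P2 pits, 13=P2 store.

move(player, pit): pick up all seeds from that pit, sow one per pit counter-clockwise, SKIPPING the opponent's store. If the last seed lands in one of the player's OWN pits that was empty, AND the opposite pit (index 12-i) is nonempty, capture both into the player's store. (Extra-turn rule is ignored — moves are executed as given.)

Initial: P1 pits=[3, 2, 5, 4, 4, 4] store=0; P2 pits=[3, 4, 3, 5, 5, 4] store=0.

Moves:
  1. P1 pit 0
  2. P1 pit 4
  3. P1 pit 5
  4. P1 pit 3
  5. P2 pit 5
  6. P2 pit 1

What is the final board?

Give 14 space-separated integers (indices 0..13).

Move 1: P1 pit0 -> P1=[0,3,6,5,4,4](0) P2=[3,4,3,5,5,4](0)
Move 2: P1 pit4 -> P1=[0,3,6,5,0,5](1) P2=[4,5,3,5,5,4](0)
Move 3: P1 pit5 -> P1=[0,3,6,5,0,0](2) P2=[5,6,4,6,5,4](0)
Move 4: P1 pit3 -> P1=[0,3,6,0,1,1](3) P2=[6,7,4,6,5,4](0)
Move 5: P2 pit5 -> P1=[1,4,7,0,1,1](3) P2=[6,7,4,6,5,0](1)
Move 6: P2 pit1 -> P1=[2,5,7,0,1,1](3) P2=[6,0,5,7,6,1](2)

Answer: 2 5 7 0 1 1 3 6 0 5 7 6 1 2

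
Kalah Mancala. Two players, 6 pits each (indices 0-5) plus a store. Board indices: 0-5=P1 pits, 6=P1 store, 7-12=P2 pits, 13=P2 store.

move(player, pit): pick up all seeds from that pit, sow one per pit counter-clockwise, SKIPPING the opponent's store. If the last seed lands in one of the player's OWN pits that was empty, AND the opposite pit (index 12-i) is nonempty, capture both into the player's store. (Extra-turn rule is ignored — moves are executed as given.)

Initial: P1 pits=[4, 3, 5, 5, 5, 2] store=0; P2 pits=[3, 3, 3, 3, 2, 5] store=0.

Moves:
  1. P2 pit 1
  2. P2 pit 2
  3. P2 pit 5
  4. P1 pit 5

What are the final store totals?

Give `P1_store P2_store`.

Answer: 1 2

Derivation:
Move 1: P2 pit1 -> P1=[4,3,5,5,5,2](0) P2=[3,0,4,4,3,5](0)
Move 2: P2 pit2 -> P1=[4,3,5,5,5,2](0) P2=[3,0,0,5,4,6](1)
Move 3: P2 pit5 -> P1=[5,4,6,6,6,2](0) P2=[3,0,0,5,4,0](2)
Move 4: P1 pit5 -> P1=[5,4,6,6,6,0](1) P2=[4,0,0,5,4,0](2)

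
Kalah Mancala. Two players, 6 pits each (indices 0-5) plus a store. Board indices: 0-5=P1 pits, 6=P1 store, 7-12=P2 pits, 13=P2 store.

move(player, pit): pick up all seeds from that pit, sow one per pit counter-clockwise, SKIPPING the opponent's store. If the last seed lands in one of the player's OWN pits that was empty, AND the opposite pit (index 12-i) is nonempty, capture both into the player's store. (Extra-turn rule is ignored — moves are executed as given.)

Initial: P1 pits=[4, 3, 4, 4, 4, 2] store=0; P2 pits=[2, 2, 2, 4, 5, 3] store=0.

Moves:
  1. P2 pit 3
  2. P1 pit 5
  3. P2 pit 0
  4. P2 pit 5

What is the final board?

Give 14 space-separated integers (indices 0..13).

Move 1: P2 pit3 -> P1=[5,3,4,4,4,2](0) P2=[2,2,2,0,6,4](1)
Move 2: P1 pit5 -> P1=[5,3,4,4,4,0](1) P2=[3,2,2,0,6,4](1)
Move 3: P2 pit0 -> P1=[5,3,0,4,4,0](1) P2=[0,3,3,0,6,4](6)
Move 4: P2 pit5 -> P1=[6,4,1,4,4,0](1) P2=[0,3,3,0,6,0](7)

Answer: 6 4 1 4 4 0 1 0 3 3 0 6 0 7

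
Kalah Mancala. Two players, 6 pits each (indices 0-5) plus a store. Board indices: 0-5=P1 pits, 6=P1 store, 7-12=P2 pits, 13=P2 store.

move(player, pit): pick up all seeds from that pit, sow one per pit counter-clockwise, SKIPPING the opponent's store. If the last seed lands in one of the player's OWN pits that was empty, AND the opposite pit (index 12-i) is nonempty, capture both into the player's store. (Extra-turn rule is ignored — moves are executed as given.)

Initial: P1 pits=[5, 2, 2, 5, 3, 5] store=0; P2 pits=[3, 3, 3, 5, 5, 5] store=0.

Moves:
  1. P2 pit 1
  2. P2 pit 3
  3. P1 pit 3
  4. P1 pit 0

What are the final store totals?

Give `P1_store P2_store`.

Answer: 2 1

Derivation:
Move 1: P2 pit1 -> P1=[5,2,2,5,3,5](0) P2=[3,0,4,6,6,5](0)
Move 2: P2 pit3 -> P1=[6,3,3,5,3,5](0) P2=[3,0,4,0,7,6](1)
Move 3: P1 pit3 -> P1=[6,3,3,0,4,6](1) P2=[4,1,4,0,7,6](1)
Move 4: P1 pit0 -> P1=[0,4,4,1,5,7](2) P2=[4,1,4,0,7,6](1)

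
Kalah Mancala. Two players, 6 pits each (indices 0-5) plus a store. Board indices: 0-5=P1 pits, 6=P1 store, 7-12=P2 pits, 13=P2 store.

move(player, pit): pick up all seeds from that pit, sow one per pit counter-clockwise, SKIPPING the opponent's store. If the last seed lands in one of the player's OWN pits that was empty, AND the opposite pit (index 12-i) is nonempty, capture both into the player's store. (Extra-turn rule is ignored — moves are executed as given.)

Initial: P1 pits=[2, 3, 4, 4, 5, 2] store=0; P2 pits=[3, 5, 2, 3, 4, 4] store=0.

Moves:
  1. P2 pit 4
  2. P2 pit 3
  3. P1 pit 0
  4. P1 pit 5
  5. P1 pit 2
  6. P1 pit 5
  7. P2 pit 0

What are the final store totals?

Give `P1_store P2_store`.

Answer: 3 2

Derivation:
Move 1: P2 pit4 -> P1=[3,4,4,4,5,2](0) P2=[3,5,2,3,0,5](1)
Move 2: P2 pit3 -> P1=[3,4,4,4,5,2](0) P2=[3,5,2,0,1,6](2)
Move 3: P1 pit0 -> P1=[0,5,5,5,5,2](0) P2=[3,5,2,0,1,6](2)
Move 4: P1 pit5 -> P1=[0,5,5,5,5,0](1) P2=[4,5,2,0,1,6](2)
Move 5: P1 pit2 -> P1=[0,5,0,6,6,1](2) P2=[5,5,2,0,1,6](2)
Move 6: P1 pit5 -> P1=[0,5,0,6,6,0](3) P2=[5,5,2,0,1,6](2)
Move 7: P2 pit0 -> P1=[0,5,0,6,6,0](3) P2=[0,6,3,1,2,7](2)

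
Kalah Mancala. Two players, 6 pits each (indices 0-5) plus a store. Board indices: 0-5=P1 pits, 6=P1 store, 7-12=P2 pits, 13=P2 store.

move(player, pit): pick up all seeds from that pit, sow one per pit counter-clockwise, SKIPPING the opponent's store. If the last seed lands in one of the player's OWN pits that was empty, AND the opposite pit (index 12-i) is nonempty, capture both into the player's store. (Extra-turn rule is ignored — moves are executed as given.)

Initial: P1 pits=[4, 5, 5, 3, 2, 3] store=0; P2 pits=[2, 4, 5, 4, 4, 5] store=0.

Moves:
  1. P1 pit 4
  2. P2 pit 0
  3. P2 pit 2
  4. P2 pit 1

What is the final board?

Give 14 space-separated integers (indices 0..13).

Answer: 5 6 5 3 0 4 1 0 0 1 6 6 7 2

Derivation:
Move 1: P1 pit4 -> P1=[4,5,5,3,0,4](1) P2=[2,4,5,4,4,5](0)
Move 2: P2 pit0 -> P1=[4,5,5,3,0,4](1) P2=[0,5,6,4,4,5](0)
Move 3: P2 pit2 -> P1=[5,6,5,3,0,4](1) P2=[0,5,0,5,5,6](1)
Move 4: P2 pit1 -> P1=[5,6,5,3,0,4](1) P2=[0,0,1,6,6,7](2)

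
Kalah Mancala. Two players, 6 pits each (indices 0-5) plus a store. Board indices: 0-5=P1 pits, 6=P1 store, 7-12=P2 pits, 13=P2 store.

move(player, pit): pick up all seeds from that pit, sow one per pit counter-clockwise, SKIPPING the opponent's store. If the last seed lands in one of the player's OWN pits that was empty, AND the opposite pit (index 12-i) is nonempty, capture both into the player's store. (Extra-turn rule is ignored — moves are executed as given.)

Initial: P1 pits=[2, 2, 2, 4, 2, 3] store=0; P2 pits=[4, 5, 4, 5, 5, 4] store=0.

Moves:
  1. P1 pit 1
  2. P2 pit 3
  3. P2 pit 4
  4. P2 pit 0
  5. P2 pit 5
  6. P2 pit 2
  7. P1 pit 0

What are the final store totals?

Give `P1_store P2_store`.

Move 1: P1 pit1 -> P1=[2,0,3,5,2,3](0) P2=[4,5,4,5,5,4](0)
Move 2: P2 pit3 -> P1=[3,1,3,5,2,3](0) P2=[4,5,4,0,6,5](1)
Move 3: P2 pit4 -> P1=[4,2,4,6,2,3](0) P2=[4,5,4,0,0,6](2)
Move 4: P2 pit0 -> P1=[4,0,4,6,2,3](0) P2=[0,6,5,1,0,6](5)
Move 5: P2 pit5 -> P1=[5,1,5,7,3,3](0) P2=[0,6,5,1,0,0](6)
Move 6: P2 pit2 -> P1=[6,1,5,7,3,3](0) P2=[0,6,0,2,1,1](7)
Move 7: P1 pit0 -> P1=[0,2,6,8,4,4](1) P2=[0,6,0,2,1,1](7)

Answer: 1 7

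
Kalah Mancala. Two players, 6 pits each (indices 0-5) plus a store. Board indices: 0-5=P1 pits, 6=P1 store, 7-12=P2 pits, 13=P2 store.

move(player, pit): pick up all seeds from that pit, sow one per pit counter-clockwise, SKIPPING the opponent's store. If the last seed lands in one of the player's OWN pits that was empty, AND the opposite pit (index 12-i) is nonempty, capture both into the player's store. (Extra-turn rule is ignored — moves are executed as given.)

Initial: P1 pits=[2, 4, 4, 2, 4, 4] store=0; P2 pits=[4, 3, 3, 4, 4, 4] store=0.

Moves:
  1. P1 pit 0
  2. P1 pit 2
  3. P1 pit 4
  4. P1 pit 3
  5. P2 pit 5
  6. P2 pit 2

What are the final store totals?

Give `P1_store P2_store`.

Move 1: P1 pit0 -> P1=[0,5,5,2,4,4](0) P2=[4,3,3,4,4,4](0)
Move 2: P1 pit2 -> P1=[0,5,0,3,5,5](1) P2=[5,3,3,4,4,4](0)
Move 3: P1 pit4 -> P1=[0,5,0,3,0,6](2) P2=[6,4,4,4,4,4](0)
Move 4: P1 pit3 -> P1=[0,5,0,0,1,7](3) P2=[6,4,4,4,4,4](0)
Move 5: P2 pit5 -> P1=[1,6,1,0,1,7](3) P2=[6,4,4,4,4,0](1)
Move 6: P2 pit2 -> P1=[1,6,1,0,1,7](3) P2=[6,4,0,5,5,1](2)

Answer: 3 2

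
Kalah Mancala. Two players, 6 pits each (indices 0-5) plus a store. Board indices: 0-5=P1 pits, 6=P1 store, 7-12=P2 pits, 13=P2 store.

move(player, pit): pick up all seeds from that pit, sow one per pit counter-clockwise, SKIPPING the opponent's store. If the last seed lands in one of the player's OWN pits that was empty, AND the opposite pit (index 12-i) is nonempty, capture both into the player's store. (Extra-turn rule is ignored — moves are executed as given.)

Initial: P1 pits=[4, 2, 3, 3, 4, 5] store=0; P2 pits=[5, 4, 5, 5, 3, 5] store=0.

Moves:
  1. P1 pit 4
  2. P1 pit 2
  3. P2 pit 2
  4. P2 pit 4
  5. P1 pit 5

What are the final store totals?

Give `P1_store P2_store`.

Move 1: P1 pit4 -> P1=[4,2,3,3,0,6](1) P2=[6,5,5,5,3,5](0)
Move 2: P1 pit2 -> P1=[4,2,0,4,1,7](1) P2=[6,5,5,5,3,5](0)
Move 3: P2 pit2 -> P1=[5,2,0,4,1,7](1) P2=[6,5,0,6,4,6](1)
Move 4: P2 pit4 -> P1=[6,3,0,4,1,7](1) P2=[6,5,0,6,0,7](2)
Move 5: P1 pit5 -> P1=[6,3,0,4,1,0](2) P2=[7,6,1,7,1,8](2)

Answer: 2 2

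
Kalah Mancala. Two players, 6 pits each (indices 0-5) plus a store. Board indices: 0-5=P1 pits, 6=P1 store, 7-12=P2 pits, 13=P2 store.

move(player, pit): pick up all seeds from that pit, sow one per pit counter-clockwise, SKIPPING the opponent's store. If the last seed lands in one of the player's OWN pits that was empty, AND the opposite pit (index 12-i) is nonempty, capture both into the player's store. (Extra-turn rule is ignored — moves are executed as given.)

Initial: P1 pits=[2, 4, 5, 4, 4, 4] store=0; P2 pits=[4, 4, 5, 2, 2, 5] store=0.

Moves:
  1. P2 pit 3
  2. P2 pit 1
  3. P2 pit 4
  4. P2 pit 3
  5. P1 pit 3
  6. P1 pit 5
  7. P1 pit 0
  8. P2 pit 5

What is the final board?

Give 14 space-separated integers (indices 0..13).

Answer: 1 2 7 1 6 1 10 7 1 0 1 0 0 8

Derivation:
Move 1: P2 pit3 -> P1=[2,4,5,4,4,4](0) P2=[4,4,5,0,3,6](0)
Move 2: P2 pit1 -> P1=[2,4,5,4,4,4](0) P2=[4,0,6,1,4,7](0)
Move 3: P2 pit4 -> P1=[3,5,5,4,4,4](0) P2=[4,0,6,1,0,8](1)
Move 4: P2 pit3 -> P1=[3,0,5,4,4,4](0) P2=[4,0,6,0,0,8](7)
Move 5: P1 pit3 -> P1=[3,0,5,0,5,5](1) P2=[5,0,6,0,0,8](7)
Move 6: P1 pit5 -> P1=[3,0,5,0,5,0](2) P2=[6,1,7,1,0,8](7)
Move 7: P1 pit0 -> P1=[0,1,6,0,5,0](10) P2=[6,1,0,1,0,8](7)
Move 8: P2 pit5 -> P1=[1,2,7,1,6,1](10) P2=[7,1,0,1,0,0](8)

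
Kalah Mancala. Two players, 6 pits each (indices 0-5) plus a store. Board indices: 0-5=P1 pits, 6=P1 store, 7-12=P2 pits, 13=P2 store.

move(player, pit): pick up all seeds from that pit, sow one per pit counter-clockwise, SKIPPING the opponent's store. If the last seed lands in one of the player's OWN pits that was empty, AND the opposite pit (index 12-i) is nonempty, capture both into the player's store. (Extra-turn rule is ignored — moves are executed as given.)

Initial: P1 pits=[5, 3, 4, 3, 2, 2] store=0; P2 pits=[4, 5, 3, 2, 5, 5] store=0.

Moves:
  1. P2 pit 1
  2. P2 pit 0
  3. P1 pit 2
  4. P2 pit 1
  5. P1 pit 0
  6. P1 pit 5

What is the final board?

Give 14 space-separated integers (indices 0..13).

Answer: 0 4 1 5 4 0 2 1 1 7 4 7 6 1

Derivation:
Move 1: P2 pit1 -> P1=[5,3,4,3,2,2](0) P2=[4,0,4,3,6,6](1)
Move 2: P2 pit0 -> P1=[5,3,4,3,2,2](0) P2=[0,1,5,4,7,6](1)
Move 3: P1 pit2 -> P1=[5,3,0,4,3,3](1) P2=[0,1,5,4,7,6](1)
Move 4: P2 pit1 -> P1=[5,3,0,4,3,3](1) P2=[0,0,6,4,7,6](1)
Move 5: P1 pit0 -> P1=[0,4,1,5,4,4](1) P2=[0,0,6,4,7,6](1)
Move 6: P1 pit5 -> P1=[0,4,1,5,4,0](2) P2=[1,1,7,4,7,6](1)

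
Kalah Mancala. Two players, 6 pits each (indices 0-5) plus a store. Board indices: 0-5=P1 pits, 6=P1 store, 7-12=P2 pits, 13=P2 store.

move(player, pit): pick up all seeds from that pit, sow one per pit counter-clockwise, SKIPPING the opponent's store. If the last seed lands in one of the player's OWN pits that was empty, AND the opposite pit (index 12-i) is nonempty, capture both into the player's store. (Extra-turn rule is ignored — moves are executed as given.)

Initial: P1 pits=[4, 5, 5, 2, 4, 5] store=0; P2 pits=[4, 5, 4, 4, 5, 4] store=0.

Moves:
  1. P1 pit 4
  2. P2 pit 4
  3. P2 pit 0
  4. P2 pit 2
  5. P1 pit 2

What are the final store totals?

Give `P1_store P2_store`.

Answer: 2 2

Derivation:
Move 1: P1 pit4 -> P1=[4,5,5,2,0,6](1) P2=[5,6,4,4,5,4](0)
Move 2: P2 pit4 -> P1=[5,6,6,2,0,6](1) P2=[5,6,4,4,0,5](1)
Move 3: P2 pit0 -> P1=[5,6,6,2,0,6](1) P2=[0,7,5,5,1,6](1)
Move 4: P2 pit2 -> P1=[6,6,6,2,0,6](1) P2=[0,7,0,6,2,7](2)
Move 5: P1 pit2 -> P1=[6,6,0,3,1,7](2) P2=[1,8,0,6,2,7](2)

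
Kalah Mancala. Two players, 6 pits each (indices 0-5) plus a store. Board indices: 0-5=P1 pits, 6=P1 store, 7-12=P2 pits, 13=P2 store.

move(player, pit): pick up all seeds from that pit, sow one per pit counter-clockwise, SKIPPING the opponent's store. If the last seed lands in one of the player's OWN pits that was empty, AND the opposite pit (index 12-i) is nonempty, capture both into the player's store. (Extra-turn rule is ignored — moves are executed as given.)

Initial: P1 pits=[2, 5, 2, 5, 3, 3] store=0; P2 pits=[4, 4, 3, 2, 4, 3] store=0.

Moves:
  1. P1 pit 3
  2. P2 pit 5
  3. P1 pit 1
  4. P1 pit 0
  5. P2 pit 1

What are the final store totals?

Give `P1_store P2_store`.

Answer: 2 2

Derivation:
Move 1: P1 pit3 -> P1=[2,5,2,0,4,4](1) P2=[5,5,3,2,4,3](0)
Move 2: P2 pit5 -> P1=[3,6,2,0,4,4](1) P2=[5,5,3,2,4,0](1)
Move 3: P1 pit1 -> P1=[3,0,3,1,5,5](2) P2=[6,5,3,2,4,0](1)
Move 4: P1 pit0 -> P1=[0,1,4,2,5,5](2) P2=[6,5,3,2,4,0](1)
Move 5: P2 pit1 -> P1=[0,1,4,2,5,5](2) P2=[6,0,4,3,5,1](2)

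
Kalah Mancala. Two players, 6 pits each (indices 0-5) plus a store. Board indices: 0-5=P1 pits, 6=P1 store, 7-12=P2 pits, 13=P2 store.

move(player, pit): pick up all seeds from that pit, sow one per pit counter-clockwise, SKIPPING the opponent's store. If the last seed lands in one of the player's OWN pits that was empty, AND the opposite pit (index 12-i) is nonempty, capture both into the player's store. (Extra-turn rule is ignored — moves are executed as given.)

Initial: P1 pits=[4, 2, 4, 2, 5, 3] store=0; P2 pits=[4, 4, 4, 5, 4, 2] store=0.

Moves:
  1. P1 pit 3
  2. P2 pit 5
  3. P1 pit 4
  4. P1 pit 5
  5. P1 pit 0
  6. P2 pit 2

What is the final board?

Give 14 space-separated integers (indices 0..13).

Answer: 1 4 5 1 1 0 9 0 6 0 8 5 1 2

Derivation:
Move 1: P1 pit3 -> P1=[4,2,4,0,6,4](0) P2=[4,4,4,5,4,2](0)
Move 2: P2 pit5 -> P1=[5,2,4,0,6,4](0) P2=[4,4,4,5,4,0](1)
Move 3: P1 pit4 -> P1=[5,2,4,0,0,5](1) P2=[5,5,5,6,4,0](1)
Move 4: P1 pit5 -> P1=[5,2,4,0,0,0](2) P2=[6,6,6,7,4,0](1)
Move 5: P1 pit0 -> P1=[0,3,5,1,1,0](9) P2=[0,6,6,7,4,0](1)
Move 6: P2 pit2 -> P1=[1,4,5,1,1,0](9) P2=[0,6,0,8,5,1](2)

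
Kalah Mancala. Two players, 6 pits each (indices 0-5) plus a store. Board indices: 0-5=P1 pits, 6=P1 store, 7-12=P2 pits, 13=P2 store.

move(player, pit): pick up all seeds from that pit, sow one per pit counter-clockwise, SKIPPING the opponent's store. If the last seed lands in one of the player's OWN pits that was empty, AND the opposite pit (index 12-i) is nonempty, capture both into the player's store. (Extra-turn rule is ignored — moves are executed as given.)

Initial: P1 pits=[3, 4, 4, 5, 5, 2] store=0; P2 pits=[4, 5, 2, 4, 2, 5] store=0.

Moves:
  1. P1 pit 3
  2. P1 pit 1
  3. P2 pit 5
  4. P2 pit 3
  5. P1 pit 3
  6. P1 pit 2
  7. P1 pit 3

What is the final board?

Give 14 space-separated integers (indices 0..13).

Answer: 5 1 0 0 10 6 2 6 7 2 0 3 1 2

Derivation:
Move 1: P1 pit3 -> P1=[3,4,4,0,6,3](1) P2=[5,6,2,4,2,5](0)
Move 2: P1 pit1 -> P1=[3,0,5,1,7,4](1) P2=[5,6,2,4,2,5](0)
Move 3: P2 pit5 -> P1=[4,1,6,2,7,4](1) P2=[5,6,2,4,2,0](1)
Move 4: P2 pit3 -> P1=[5,1,6,2,7,4](1) P2=[5,6,2,0,3,1](2)
Move 5: P1 pit3 -> P1=[5,1,6,0,8,5](1) P2=[5,6,2,0,3,1](2)
Move 6: P1 pit2 -> P1=[5,1,0,1,9,6](2) P2=[6,7,2,0,3,1](2)
Move 7: P1 pit3 -> P1=[5,1,0,0,10,6](2) P2=[6,7,2,0,3,1](2)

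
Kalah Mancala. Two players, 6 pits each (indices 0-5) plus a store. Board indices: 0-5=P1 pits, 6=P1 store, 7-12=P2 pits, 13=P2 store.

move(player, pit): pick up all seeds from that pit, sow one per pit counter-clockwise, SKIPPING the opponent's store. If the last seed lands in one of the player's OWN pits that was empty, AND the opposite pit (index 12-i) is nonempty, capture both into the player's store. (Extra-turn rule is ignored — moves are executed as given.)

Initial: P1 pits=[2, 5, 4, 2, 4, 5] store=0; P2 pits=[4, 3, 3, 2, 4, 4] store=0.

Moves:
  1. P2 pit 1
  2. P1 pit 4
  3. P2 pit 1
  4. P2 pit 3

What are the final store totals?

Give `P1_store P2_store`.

Move 1: P2 pit1 -> P1=[2,5,4,2,4,5](0) P2=[4,0,4,3,5,4](0)
Move 2: P1 pit4 -> P1=[2,5,4,2,0,6](1) P2=[5,1,4,3,5,4](0)
Move 3: P2 pit1 -> P1=[2,5,4,2,0,6](1) P2=[5,0,5,3,5,4](0)
Move 4: P2 pit3 -> P1=[2,5,4,2,0,6](1) P2=[5,0,5,0,6,5](1)

Answer: 1 1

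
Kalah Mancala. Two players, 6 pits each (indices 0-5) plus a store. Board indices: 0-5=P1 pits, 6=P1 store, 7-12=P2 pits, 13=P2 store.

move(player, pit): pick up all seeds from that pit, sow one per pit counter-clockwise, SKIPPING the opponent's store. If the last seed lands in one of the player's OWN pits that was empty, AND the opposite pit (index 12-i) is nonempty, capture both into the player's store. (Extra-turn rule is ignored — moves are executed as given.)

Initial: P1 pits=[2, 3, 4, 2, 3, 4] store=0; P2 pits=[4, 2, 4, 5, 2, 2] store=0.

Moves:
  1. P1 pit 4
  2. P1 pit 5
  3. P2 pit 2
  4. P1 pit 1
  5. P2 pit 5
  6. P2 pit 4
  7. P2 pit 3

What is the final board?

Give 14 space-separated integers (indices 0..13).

Answer: 6 2 6 4 0 0 6 6 0 0 0 1 2 4

Derivation:
Move 1: P1 pit4 -> P1=[2,3,4,2,0,5](1) P2=[5,2,4,5,2,2](0)
Move 2: P1 pit5 -> P1=[2,3,4,2,0,0](2) P2=[6,3,5,6,2,2](0)
Move 3: P2 pit2 -> P1=[3,3,4,2,0,0](2) P2=[6,3,0,7,3,3](1)
Move 4: P1 pit1 -> P1=[3,0,5,3,0,0](6) P2=[6,0,0,7,3,3](1)
Move 5: P2 pit5 -> P1=[4,1,5,3,0,0](6) P2=[6,0,0,7,3,0](2)
Move 6: P2 pit4 -> P1=[5,1,5,3,0,0](6) P2=[6,0,0,7,0,1](3)
Move 7: P2 pit3 -> P1=[6,2,6,4,0,0](6) P2=[6,0,0,0,1,2](4)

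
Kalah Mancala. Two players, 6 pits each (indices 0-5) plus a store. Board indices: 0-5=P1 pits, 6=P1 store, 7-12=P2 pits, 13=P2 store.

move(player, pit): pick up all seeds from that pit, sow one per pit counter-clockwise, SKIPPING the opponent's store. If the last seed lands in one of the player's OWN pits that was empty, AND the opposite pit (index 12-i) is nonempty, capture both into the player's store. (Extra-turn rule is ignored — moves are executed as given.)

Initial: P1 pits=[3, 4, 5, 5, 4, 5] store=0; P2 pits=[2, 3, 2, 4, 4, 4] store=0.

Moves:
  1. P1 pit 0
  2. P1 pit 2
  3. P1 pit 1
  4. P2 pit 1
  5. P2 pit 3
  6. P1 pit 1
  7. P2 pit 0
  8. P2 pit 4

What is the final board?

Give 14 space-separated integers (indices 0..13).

Answer: 2 1 1 9 6 7 2 0 1 4 0 0 7 5

Derivation:
Move 1: P1 pit0 -> P1=[0,5,6,6,4,5](0) P2=[2,3,2,4,4,4](0)
Move 2: P1 pit2 -> P1=[0,5,0,7,5,6](1) P2=[3,4,2,4,4,4](0)
Move 3: P1 pit1 -> P1=[0,0,1,8,6,7](2) P2=[3,4,2,4,4,4](0)
Move 4: P2 pit1 -> P1=[0,0,1,8,6,7](2) P2=[3,0,3,5,5,5](0)
Move 5: P2 pit3 -> P1=[1,1,1,8,6,7](2) P2=[3,0,3,0,6,6](1)
Move 6: P1 pit1 -> P1=[1,0,2,8,6,7](2) P2=[3,0,3,0,6,6](1)
Move 7: P2 pit0 -> P1=[1,0,0,8,6,7](2) P2=[0,1,4,0,6,6](4)
Move 8: P2 pit4 -> P1=[2,1,1,9,6,7](2) P2=[0,1,4,0,0,7](5)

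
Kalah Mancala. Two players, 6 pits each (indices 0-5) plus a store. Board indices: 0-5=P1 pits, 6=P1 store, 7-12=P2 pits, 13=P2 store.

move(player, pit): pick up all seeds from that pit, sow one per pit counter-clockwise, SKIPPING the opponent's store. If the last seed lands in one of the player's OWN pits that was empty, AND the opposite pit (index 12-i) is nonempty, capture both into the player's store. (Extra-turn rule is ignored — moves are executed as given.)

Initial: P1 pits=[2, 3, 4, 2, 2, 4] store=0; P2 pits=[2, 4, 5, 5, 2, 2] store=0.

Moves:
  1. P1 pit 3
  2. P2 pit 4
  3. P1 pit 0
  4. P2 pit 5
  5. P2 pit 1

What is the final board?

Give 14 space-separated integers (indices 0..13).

Move 1: P1 pit3 -> P1=[2,3,4,0,3,5](0) P2=[2,4,5,5,2,2](0)
Move 2: P2 pit4 -> P1=[2,3,4,0,3,5](0) P2=[2,4,5,5,0,3](1)
Move 3: P1 pit0 -> P1=[0,4,5,0,3,5](0) P2=[2,4,5,5,0,3](1)
Move 4: P2 pit5 -> P1=[1,5,5,0,3,5](0) P2=[2,4,5,5,0,0](2)
Move 5: P2 pit1 -> P1=[0,5,5,0,3,5](0) P2=[2,0,6,6,1,0](4)

Answer: 0 5 5 0 3 5 0 2 0 6 6 1 0 4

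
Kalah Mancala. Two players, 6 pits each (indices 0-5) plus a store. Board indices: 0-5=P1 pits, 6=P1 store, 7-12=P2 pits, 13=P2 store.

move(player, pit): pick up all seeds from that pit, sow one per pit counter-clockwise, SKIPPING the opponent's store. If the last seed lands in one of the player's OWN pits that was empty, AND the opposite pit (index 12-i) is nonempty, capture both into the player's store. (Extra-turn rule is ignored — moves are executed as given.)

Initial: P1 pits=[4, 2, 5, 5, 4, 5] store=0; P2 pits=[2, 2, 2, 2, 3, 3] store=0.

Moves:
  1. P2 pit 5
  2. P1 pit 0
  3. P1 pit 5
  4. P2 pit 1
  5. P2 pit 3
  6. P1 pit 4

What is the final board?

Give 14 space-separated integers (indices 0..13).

Move 1: P2 pit5 -> P1=[5,3,5,5,4,5](0) P2=[2,2,2,2,3,0](1)
Move 2: P1 pit0 -> P1=[0,4,6,6,5,6](0) P2=[2,2,2,2,3,0](1)
Move 3: P1 pit5 -> P1=[0,4,6,6,5,0](1) P2=[3,3,3,3,4,0](1)
Move 4: P2 pit1 -> P1=[0,4,6,6,5,0](1) P2=[3,0,4,4,5,0](1)
Move 5: P2 pit3 -> P1=[1,4,6,6,5,0](1) P2=[3,0,4,0,6,1](2)
Move 6: P1 pit4 -> P1=[1,4,6,6,0,1](2) P2=[4,1,5,0,6,1](2)

Answer: 1 4 6 6 0 1 2 4 1 5 0 6 1 2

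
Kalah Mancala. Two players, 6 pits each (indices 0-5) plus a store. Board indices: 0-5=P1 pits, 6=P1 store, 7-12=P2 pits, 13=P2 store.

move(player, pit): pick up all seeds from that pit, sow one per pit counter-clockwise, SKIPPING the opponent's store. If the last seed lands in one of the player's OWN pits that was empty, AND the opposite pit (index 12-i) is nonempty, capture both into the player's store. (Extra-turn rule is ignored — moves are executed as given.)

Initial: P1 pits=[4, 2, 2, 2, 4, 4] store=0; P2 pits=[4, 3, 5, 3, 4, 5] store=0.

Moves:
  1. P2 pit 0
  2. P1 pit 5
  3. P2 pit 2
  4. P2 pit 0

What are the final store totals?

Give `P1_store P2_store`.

Move 1: P2 pit0 -> P1=[4,2,2,2,4,4](0) P2=[0,4,6,4,5,5](0)
Move 2: P1 pit5 -> P1=[4,2,2,2,4,0](1) P2=[1,5,7,4,5,5](0)
Move 3: P2 pit2 -> P1=[5,3,3,2,4,0](1) P2=[1,5,0,5,6,6](1)
Move 4: P2 pit0 -> P1=[5,3,3,2,4,0](1) P2=[0,6,0,5,6,6](1)

Answer: 1 1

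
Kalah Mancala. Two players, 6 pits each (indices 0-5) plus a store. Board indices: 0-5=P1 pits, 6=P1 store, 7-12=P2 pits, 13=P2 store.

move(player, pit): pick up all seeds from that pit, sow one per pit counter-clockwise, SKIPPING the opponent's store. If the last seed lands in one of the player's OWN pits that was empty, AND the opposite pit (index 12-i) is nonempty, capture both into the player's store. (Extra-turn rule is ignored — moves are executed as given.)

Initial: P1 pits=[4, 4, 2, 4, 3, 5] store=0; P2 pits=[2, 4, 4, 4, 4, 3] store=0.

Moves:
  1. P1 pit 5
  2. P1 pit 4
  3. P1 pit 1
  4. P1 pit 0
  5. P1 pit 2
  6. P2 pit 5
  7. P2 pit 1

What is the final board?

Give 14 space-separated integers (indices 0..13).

Answer: 1 2 0 7 3 3 3 4 0 6 6 5 1 2

Derivation:
Move 1: P1 pit5 -> P1=[4,4,2,4,3,0](1) P2=[3,5,5,5,4,3](0)
Move 2: P1 pit4 -> P1=[4,4,2,4,0,1](2) P2=[4,5,5,5,4,3](0)
Move 3: P1 pit1 -> P1=[4,0,3,5,1,2](2) P2=[4,5,5,5,4,3](0)
Move 4: P1 pit0 -> P1=[0,1,4,6,2,2](2) P2=[4,5,5,5,4,3](0)
Move 5: P1 pit2 -> P1=[0,1,0,7,3,3](3) P2=[4,5,5,5,4,3](0)
Move 6: P2 pit5 -> P1=[1,2,0,7,3,3](3) P2=[4,5,5,5,4,0](1)
Move 7: P2 pit1 -> P1=[1,2,0,7,3,3](3) P2=[4,0,6,6,5,1](2)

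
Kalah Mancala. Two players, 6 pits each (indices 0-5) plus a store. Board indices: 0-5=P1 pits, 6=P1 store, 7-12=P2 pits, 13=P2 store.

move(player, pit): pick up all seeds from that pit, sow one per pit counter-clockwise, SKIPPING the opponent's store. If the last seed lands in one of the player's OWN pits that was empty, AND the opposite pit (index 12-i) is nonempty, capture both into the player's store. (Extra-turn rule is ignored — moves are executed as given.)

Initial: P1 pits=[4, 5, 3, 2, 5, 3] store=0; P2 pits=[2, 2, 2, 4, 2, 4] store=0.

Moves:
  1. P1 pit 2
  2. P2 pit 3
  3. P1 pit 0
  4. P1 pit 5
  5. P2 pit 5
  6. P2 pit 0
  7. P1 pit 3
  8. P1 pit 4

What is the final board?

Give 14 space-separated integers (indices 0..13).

Answer: 1 7 2 0 0 2 3 2 6 5 3 4 1 2

Derivation:
Move 1: P1 pit2 -> P1=[4,5,0,3,6,4](0) P2=[2,2,2,4,2,4](0)
Move 2: P2 pit3 -> P1=[5,5,0,3,6,4](0) P2=[2,2,2,0,3,5](1)
Move 3: P1 pit0 -> P1=[0,6,1,4,7,5](0) P2=[2,2,2,0,3,5](1)
Move 4: P1 pit5 -> P1=[0,6,1,4,7,0](1) P2=[3,3,3,1,3,5](1)
Move 5: P2 pit5 -> P1=[1,7,2,5,7,0](1) P2=[3,3,3,1,3,0](2)
Move 6: P2 pit0 -> P1=[1,7,2,5,7,0](1) P2=[0,4,4,2,3,0](2)
Move 7: P1 pit3 -> P1=[1,7,2,0,8,1](2) P2=[1,5,4,2,3,0](2)
Move 8: P1 pit4 -> P1=[1,7,2,0,0,2](3) P2=[2,6,5,3,4,1](2)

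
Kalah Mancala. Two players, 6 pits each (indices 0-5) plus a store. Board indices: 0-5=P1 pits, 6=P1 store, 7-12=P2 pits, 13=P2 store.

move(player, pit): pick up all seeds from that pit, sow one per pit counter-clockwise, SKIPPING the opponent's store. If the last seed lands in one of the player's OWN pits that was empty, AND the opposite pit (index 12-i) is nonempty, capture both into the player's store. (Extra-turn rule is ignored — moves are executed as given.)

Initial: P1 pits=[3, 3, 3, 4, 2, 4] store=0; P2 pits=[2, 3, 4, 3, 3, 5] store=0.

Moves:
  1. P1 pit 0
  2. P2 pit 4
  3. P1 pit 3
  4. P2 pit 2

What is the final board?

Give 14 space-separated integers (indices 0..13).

Move 1: P1 pit0 -> P1=[0,4,4,5,2,4](0) P2=[2,3,4,3,3,5](0)
Move 2: P2 pit4 -> P1=[1,4,4,5,2,4](0) P2=[2,3,4,3,0,6](1)
Move 3: P1 pit3 -> P1=[1,4,4,0,3,5](1) P2=[3,4,4,3,0,6](1)
Move 4: P2 pit2 -> P1=[1,4,4,0,3,5](1) P2=[3,4,0,4,1,7](2)

Answer: 1 4 4 0 3 5 1 3 4 0 4 1 7 2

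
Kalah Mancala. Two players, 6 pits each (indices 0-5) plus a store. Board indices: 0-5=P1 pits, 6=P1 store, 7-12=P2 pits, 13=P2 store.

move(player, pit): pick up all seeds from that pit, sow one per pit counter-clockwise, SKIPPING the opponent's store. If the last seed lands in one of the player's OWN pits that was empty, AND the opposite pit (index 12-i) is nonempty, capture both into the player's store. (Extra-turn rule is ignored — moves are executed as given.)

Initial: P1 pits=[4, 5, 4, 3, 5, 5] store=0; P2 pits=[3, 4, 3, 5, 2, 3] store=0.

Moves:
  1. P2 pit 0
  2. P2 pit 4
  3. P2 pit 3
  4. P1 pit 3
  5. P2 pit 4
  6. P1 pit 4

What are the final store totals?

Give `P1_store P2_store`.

Answer: 2 2

Derivation:
Move 1: P2 pit0 -> P1=[4,5,4,3,5,5](0) P2=[0,5,4,6,2,3](0)
Move 2: P2 pit4 -> P1=[4,5,4,3,5,5](0) P2=[0,5,4,6,0,4](1)
Move 3: P2 pit3 -> P1=[5,6,5,3,5,5](0) P2=[0,5,4,0,1,5](2)
Move 4: P1 pit3 -> P1=[5,6,5,0,6,6](1) P2=[0,5,4,0,1,5](2)
Move 5: P2 pit4 -> P1=[5,6,5,0,6,6](1) P2=[0,5,4,0,0,6](2)
Move 6: P1 pit4 -> P1=[5,6,5,0,0,7](2) P2=[1,6,5,1,0,6](2)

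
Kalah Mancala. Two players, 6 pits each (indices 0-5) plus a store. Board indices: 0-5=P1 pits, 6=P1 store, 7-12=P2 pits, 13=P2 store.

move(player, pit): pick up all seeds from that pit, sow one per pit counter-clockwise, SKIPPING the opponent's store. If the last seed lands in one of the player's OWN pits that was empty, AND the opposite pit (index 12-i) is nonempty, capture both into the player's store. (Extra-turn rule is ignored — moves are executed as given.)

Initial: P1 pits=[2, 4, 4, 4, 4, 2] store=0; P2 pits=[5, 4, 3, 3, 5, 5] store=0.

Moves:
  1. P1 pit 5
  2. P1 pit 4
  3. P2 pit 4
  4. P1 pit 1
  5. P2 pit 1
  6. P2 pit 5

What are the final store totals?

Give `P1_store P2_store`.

Answer: 3 3

Derivation:
Move 1: P1 pit5 -> P1=[2,4,4,4,4,0](1) P2=[6,4,3,3,5,5](0)
Move 2: P1 pit4 -> P1=[2,4,4,4,0,1](2) P2=[7,5,3,3,5,5](0)
Move 3: P2 pit4 -> P1=[3,5,5,4,0,1](2) P2=[7,5,3,3,0,6](1)
Move 4: P1 pit1 -> P1=[3,0,6,5,1,2](3) P2=[7,5,3,3,0,6](1)
Move 5: P2 pit1 -> P1=[3,0,6,5,1,2](3) P2=[7,0,4,4,1,7](2)
Move 6: P2 pit5 -> P1=[4,1,7,6,2,3](3) P2=[7,0,4,4,1,0](3)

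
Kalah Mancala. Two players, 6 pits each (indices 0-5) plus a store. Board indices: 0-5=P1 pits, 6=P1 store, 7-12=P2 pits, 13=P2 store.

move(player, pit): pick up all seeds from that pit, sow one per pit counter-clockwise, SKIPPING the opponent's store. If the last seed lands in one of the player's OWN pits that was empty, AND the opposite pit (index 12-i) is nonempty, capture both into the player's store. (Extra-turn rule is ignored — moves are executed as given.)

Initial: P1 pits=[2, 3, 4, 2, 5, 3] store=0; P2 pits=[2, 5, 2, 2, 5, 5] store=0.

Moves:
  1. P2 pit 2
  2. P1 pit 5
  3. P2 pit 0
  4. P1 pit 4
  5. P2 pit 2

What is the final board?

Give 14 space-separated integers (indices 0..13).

Move 1: P2 pit2 -> P1=[2,3,4,2,5,3](0) P2=[2,5,0,3,6,5](0)
Move 2: P1 pit5 -> P1=[2,3,4,2,5,0](1) P2=[3,6,0,3,6,5](0)
Move 3: P2 pit0 -> P1=[2,3,4,2,5,0](1) P2=[0,7,1,4,6,5](0)
Move 4: P1 pit4 -> P1=[2,3,4,2,0,1](2) P2=[1,8,2,4,6,5](0)
Move 5: P2 pit2 -> P1=[2,3,4,2,0,1](2) P2=[1,8,0,5,7,5](0)

Answer: 2 3 4 2 0 1 2 1 8 0 5 7 5 0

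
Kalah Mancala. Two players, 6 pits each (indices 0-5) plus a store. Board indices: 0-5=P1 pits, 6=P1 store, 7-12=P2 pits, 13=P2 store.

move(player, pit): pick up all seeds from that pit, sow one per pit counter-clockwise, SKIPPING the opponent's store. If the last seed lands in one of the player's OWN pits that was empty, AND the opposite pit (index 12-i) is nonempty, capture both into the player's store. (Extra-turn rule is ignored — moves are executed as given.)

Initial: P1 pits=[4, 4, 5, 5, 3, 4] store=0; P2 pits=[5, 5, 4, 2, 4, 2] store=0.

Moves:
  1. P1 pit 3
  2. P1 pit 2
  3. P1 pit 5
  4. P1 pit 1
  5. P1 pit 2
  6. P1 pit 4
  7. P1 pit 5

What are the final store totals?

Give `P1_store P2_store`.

Move 1: P1 pit3 -> P1=[4,4,5,0,4,5](1) P2=[6,6,4,2,4,2](0)
Move 2: P1 pit2 -> P1=[4,4,0,1,5,6](2) P2=[7,6,4,2,4,2](0)
Move 3: P1 pit5 -> P1=[4,4,0,1,5,0](3) P2=[8,7,5,3,5,2](0)
Move 4: P1 pit1 -> P1=[4,0,1,2,6,0](12) P2=[0,7,5,3,5,2](0)
Move 5: P1 pit2 -> P1=[4,0,0,3,6,0](12) P2=[0,7,5,3,5,2](0)
Move 6: P1 pit4 -> P1=[4,0,0,3,0,1](13) P2=[1,8,6,4,5,2](0)
Move 7: P1 pit5 -> P1=[4,0,0,3,0,0](14) P2=[1,8,6,4,5,2](0)

Answer: 14 0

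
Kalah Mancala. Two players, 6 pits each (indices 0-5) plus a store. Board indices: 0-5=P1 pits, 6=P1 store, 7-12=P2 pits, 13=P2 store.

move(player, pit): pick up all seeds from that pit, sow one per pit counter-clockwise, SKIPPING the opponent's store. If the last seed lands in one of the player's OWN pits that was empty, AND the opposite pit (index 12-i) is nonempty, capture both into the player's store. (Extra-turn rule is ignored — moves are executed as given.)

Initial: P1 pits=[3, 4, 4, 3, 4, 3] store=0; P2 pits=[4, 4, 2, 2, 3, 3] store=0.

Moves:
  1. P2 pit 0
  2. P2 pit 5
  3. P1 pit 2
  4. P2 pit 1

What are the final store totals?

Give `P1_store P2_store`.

Move 1: P2 pit0 -> P1=[3,4,4,3,4,3](0) P2=[0,5,3,3,4,3](0)
Move 2: P2 pit5 -> P1=[4,5,4,3,4,3](0) P2=[0,5,3,3,4,0](1)
Move 3: P1 pit2 -> P1=[4,5,0,4,5,4](1) P2=[0,5,3,3,4,0](1)
Move 4: P2 pit1 -> P1=[4,5,0,4,5,4](1) P2=[0,0,4,4,5,1](2)

Answer: 1 2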